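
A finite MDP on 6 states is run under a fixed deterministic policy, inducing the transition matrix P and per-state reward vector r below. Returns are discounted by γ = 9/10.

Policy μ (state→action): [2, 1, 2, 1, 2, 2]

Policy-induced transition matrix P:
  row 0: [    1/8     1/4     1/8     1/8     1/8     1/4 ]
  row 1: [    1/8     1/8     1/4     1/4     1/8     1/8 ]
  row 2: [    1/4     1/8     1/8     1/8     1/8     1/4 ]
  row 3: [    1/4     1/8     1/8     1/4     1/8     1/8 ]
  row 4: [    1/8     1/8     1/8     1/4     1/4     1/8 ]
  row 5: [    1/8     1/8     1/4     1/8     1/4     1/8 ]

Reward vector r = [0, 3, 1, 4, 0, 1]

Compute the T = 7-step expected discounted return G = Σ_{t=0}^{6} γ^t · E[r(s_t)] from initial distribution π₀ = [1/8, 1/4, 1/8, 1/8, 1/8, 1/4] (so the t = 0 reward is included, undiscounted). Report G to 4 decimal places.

G = 8.0240

t=0: π = [0.1250, 0.2500, 0.1250, 0.1250, 0.1250, 0.2500], E[r] = 1.6250, γ^t·E[r] = 1.625000, running G = 1.625000
t=1: π = [0.1563, 0.1406, 0.1875, 0.1875, 0.1719, 0.1563], E[r] = 1.5156, γ^t·E[r] = 1.364063, running G = 2.989063
t=2: π = [0.1719, 0.1445, 0.1621, 0.1875, 0.1660, 0.1680], E[r] = 1.5137, γ^t·E[r] = 1.226074, running G = 4.215137
t=3: π = [0.1687, 0.1465, 0.1641, 0.1873, 0.1667, 0.1667], E[r] = 1.5193, γ^t·E[r] = 1.107560, running G = 5.322697
t=4: π = [0.1689, 0.1461, 0.1642, 0.1876, 0.1667, 0.1666], E[r] = 1.5193, γ^t·E[r] = 0.996784, running G = 6.319481
t=5: π = [0.1690, 0.1461, 0.1641, 0.1875, 0.1667, 0.1666], E[r] = 1.5192, γ^t·E[r] = 0.897090, running G = 7.216571
t=6: π = [0.1690, 0.1461, 0.1641, 0.1875, 0.1667, 0.1666], E[r] = 1.5192, γ^t·E[r] = 0.807389, running G = 8.023960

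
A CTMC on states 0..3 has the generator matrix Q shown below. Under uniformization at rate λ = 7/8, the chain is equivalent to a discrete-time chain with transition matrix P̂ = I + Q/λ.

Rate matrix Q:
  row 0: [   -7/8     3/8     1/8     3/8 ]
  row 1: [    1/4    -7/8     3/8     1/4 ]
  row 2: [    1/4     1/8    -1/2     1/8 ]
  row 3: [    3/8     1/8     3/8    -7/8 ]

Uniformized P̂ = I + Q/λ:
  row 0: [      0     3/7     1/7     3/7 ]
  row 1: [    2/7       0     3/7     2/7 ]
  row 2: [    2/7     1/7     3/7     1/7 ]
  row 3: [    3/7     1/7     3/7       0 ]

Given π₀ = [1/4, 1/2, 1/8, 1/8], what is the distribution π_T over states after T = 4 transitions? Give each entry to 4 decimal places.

t=0: π = [0.2500, 0.5000, 0.1250, 0.1250]
t=1: π = [0.2321, 0.1429, 0.3571, 0.2679]
t=2: π = [0.2577, 0.1888, 0.3622, 0.1913]
t=3: π = [0.2394, 0.1895, 0.3550, 0.2161]
t=4: π = [0.2482, 0.1842, 0.3602, 0.2075]

π = [0.2482, 0.1842, 0.3602, 0.2075]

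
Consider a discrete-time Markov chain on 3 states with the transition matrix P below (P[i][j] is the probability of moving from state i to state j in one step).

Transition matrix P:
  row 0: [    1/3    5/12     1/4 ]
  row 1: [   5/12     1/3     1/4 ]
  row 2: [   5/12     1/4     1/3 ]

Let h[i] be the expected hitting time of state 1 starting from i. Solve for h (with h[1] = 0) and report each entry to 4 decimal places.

h = [2.6939, 0.0000, 3.1837]

First-step conditioning: h[1] = 0; for i ≠ 1, h[i] = 1 + Σ_k P[i][k]·h[k].
  h[0] = 1 + 1/3·h[0] + 1/4·h[2]
  h[2] = 1 + 5/12·h[0] + 1/3·h[2]
Solving the 2×2 linear system over states ≠ 1 gives exactly h = [132/49, 0, 156/49] (h[1] = 0 is the target).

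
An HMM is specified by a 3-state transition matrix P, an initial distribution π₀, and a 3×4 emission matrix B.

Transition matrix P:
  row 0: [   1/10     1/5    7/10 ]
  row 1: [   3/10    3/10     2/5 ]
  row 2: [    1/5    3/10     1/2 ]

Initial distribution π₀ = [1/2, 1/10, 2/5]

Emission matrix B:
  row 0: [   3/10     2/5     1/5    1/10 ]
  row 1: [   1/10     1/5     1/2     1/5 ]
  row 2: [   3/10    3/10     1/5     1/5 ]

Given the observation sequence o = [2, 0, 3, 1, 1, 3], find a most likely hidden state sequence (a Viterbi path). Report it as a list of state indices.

t=0: δ = [1.000e-01, 5.000e-02, 8.000e-02]  (obs o_0=2)
t=1: δ = [4.800e-03, 2.400e-03, 2.100e-02]  ψ = [2, 2, 0]  (obs o_1=0)
t=2: δ = [4.200e-04, 1.260e-03, 2.100e-03]  ψ = [2, 2, 2]  (obs o_2=3)
t=3: δ = [1.680e-04, 1.260e-04, 3.150e-04]  ψ = [2, 2, 2]  (obs o_3=1)
t=4: δ = [2.520e-05, 1.890e-05, 4.725e-05]  ψ = [2, 2, 2]  (obs o_4=1)
t=5: δ = [9.450e-07, 2.835e-06, 4.725e-06]  ψ = [2, 2, 2]  (obs o_5=3)
backtrack: best end state = 2; path = [0, 2, 2, 2, 2, 2]

path = [0, 2, 2, 2, 2, 2]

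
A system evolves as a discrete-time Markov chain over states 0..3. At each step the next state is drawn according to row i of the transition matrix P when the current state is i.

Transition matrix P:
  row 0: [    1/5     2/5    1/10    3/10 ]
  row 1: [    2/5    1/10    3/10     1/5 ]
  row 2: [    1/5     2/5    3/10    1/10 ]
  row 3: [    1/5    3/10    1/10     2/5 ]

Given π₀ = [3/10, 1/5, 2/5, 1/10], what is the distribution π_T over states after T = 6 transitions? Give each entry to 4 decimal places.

t=0: π = [0.3000, 0.2000, 0.4000, 0.1000]
t=1: π = [0.2400, 0.3300, 0.2200, 0.2100]
t=2: π = [0.2660, 0.2800, 0.2100, 0.2440]
t=3: π = [0.2560, 0.2916, 0.1980, 0.2544]
t=4: π = [0.2583, 0.2871, 0.1979, 0.2567]
t=5: π = [0.2574, 0.2882, 0.1970, 0.2574]
t=6: π = [0.2576, 0.2878, 0.1970, 0.2575]

π = [0.2576, 0.2878, 0.1970, 0.2575]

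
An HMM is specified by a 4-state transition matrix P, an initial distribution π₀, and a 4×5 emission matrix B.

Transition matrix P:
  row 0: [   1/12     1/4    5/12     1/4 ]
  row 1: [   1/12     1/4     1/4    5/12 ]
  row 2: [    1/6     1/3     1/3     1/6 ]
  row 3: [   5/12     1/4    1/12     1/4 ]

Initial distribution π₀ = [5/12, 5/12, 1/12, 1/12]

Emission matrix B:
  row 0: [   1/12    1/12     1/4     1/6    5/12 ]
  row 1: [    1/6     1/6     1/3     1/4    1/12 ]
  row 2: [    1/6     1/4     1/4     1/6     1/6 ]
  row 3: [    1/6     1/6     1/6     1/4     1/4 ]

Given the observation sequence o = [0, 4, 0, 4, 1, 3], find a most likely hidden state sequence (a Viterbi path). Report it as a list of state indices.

t=0: δ = [3.472e-02, 6.944e-02, 1.389e-02, 1.389e-02]  (obs o_0=0)
t=1: δ = [2.411e-03, 1.447e-03, 2.894e-03, 7.234e-03]  ψ = [1, 1, 1, 1]  (obs o_1=4)
t=2: δ = [2.512e-04, 3.014e-04, 1.674e-04, 3.014e-04]  ψ = [3, 3, 0, 3]  (obs o_2=0)
t=3: δ = [5.233e-05, 6.279e-06, 1.744e-05, 3.140e-05]  ψ = [3, 1, 0, 1]  (obs o_3=4)
t=4: δ = [1.090e-06, 2.180e-06, 5.451e-06, 2.180e-06]  ψ = [3, 0, 0, 0]  (obs o_4=1)
t=5: δ = [1.514e-07, 4.542e-07, 3.028e-07, 2.271e-07]  ψ = [2, 2, 2, 1]  (obs o_5=3)
backtrack: best end state = 1; path = [1, 3, 3, 0, 2, 1]

path = [1, 3, 3, 0, 2, 1]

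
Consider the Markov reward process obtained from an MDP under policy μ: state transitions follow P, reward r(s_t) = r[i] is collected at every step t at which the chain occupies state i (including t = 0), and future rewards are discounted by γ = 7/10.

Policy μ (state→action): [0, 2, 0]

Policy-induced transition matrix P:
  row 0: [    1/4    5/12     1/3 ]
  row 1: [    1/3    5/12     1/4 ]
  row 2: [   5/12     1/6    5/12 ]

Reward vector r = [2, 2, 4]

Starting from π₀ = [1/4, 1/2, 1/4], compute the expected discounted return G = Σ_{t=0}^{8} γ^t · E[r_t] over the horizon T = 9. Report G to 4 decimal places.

t=0: π = [0.2500, 0.5000, 0.2500], E[r] = 2.5000, γ^t·E[r] = 2.500000, running G = 2.500000
t=1: π = [0.3333, 0.3542, 0.3125], E[r] = 2.6250, γ^t·E[r] = 1.837500, running G = 4.337500
t=2: π = [0.3316, 0.3385, 0.3299], E[r] = 2.6597, γ^t·E[r] = 1.303264, running G = 5.640764
t=3: π = [0.3332, 0.3342, 0.3326], E[r] = 2.6652, γ^t·E[r] = 0.914170, running G = 6.554934
t=4: π = [0.3333, 0.3335, 0.3332], E[r] = 2.6664, γ^t·E[r] = 0.640203, running G = 7.195137
t=5: π = [0.3333, 0.3334, 0.3333], E[r] = 2.6666, γ^t·E[r] = 0.448178, running G = 7.643315
t=6: π = [0.3333, 0.3333, 0.3333], E[r] = 2.6667, γ^t·E[r] = 0.313730, running G = 7.957045
t=7: π = [0.3333, 0.3333, 0.3333], E[r] = 2.6667, γ^t·E[r] = 0.219611, running G = 8.176656
t=8: π = [0.3333, 0.3333, 0.3333], E[r] = 2.6667, γ^t·E[r] = 0.153728, running G = 8.330384

G = 8.3304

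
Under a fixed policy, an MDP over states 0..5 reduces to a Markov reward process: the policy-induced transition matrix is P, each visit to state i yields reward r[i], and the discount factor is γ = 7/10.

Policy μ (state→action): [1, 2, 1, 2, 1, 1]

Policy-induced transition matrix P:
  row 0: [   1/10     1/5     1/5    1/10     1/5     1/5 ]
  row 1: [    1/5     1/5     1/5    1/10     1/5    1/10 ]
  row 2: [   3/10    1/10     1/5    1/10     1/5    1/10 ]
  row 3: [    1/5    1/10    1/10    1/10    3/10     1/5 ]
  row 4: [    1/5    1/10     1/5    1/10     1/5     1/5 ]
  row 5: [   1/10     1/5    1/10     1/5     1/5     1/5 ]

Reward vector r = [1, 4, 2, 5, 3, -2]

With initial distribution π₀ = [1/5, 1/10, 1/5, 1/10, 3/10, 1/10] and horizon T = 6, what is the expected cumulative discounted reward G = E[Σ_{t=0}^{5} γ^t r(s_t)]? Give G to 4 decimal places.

G = 6.0577

t=0: π = [0.2000, 0.1000, 0.2000, 0.1000, 0.3000, 0.1000], E[r] = 2.2000, γ^t·E[r] = 2.200000, running G = 2.200000
t=1: π = [0.1900, 0.1400, 0.1800, 0.1100, 0.2100, 0.1700], E[r] = 1.9500, γ^t·E[r] = 1.365000, running G = 3.565000
t=2: π = [0.1820, 0.1500, 0.1720, 0.1170, 0.2110, 0.1680], E[r] = 2.0080, γ^t·E[r] = 0.983920, running G = 4.548920
t=3: π = [0.1822, 0.1500, 0.1715, 0.1168, 0.2117, 0.1678], E[r] = 2.0087, γ^t·E[r] = 0.688984, running G = 5.237904
t=4: π = [0.1822, 0.1500, 0.1715, 0.1168, 0.2117, 0.1679], E[r] = 2.0085, γ^t·E[r] = 0.482234, running G = 5.720138
t=5: π = [0.1822, 0.1500, 0.1715, 0.1168, 0.2117, 0.1678], E[r] = 2.0085, γ^t·E[r] = 0.337568, running G = 6.057706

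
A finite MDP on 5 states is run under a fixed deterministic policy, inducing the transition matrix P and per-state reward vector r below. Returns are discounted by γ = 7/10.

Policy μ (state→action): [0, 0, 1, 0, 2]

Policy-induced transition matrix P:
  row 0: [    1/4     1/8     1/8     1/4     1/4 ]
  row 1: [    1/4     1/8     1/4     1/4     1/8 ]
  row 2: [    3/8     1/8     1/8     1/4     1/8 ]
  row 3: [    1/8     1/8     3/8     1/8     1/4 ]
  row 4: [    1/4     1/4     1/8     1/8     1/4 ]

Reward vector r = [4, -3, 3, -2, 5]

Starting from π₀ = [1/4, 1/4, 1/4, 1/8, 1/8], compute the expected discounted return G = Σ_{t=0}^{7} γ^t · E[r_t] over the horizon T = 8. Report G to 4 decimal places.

t=0: π = [0.2500, 0.2500, 0.2500, 0.1250, 0.1250], E[r] = 1.3750, γ^t·E[r] = 1.375000, running G = 1.375000
t=1: π = [0.2656, 0.1406, 0.1875, 0.2188, 0.1875], E[r] = 1.7031, γ^t·E[r] = 1.192188, running G = 2.567188
t=2: π = [0.2461, 0.1484, 0.1973, 0.1992, 0.2090], E[r] = 1.7773, γ^t·E[r] = 0.870898, running G = 3.438086
t=3: π = [0.2498, 0.1511, 0.1934, 0.1990, 0.2068], E[r] = 1.7617, γ^t·E[r] = 0.604270, running G = 4.042355
t=4: π = [0.2493, 0.1508, 0.1936, 0.1993, 0.2069], E[r] = 1.7617, γ^t·E[r] = 0.422981, running G = 4.465337
t=5: π = [0.2493, 0.1509, 0.1937, 0.1992, 0.2069], E[r] = 1.7619, γ^t·E[r] = 0.296115, running G = 4.761452
t=6: π = [0.2493, 0.1509, 0.1937, 0.1992, 0.2069], E[r] = 1.7618, γ^t·E[r] = 0.207276, running G = 4.968728
t=7: π = [0.2493, 0.1509, 0.1937, 0.1992, 0.2069], E[r] = 1.7618, γ^t·E[r] = 0.145094, running G = 5.113822

G = 5.1138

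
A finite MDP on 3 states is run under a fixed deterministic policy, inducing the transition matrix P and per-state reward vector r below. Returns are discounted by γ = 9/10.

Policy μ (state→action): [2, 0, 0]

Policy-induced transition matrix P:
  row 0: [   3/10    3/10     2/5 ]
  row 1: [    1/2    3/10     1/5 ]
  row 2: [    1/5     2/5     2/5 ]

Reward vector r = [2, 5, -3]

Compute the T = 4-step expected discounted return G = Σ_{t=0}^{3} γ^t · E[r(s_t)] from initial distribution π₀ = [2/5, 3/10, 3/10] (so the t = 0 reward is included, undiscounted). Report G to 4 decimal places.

G = 4.6126

t=0: π = [0.4000, 0.3000, 0.3000], E[r] = 1.4000, γ^t·E[r] = 1.400000, running G = 1.400000
t=1: π = [0.3300, 0.3300, 0.3400], E[r] = 1.2900, γ^t·E[r] = 1.161000, running G = 2.561000
t=2: π = [0.3320, 0.3340, 0.3340], E[r] = 1.3320, γ^t·E[r] = 1.078920, running G = 3.639920
t=3: π = [0.3334, 0.3334, 0.3332], E[r] = 1.3342, γ^t·E[r] = 0.972632, running G = 4.612552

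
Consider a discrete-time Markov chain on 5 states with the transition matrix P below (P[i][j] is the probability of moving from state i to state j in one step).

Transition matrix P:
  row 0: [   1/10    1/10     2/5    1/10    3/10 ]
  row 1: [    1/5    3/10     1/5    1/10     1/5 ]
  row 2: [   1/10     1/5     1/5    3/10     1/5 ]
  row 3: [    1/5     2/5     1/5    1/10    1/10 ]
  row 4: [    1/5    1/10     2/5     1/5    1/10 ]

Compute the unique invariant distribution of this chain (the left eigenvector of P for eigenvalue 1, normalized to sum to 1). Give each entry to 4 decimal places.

π = [0.1575, 0.2228, 0.2676, 0.1716, 0.1805]

Balance equations π_j = Σ_i π_i·P[i][j]:
  π_0 = 1/10·π_0 + 1/5·π_1 + 1/10·π_2 + 1/5·π_3 + 1/5·π_4
  π_1 = 1/10·π_0 + 3/10·π_1 + 1/5·π_2 + 2/5·π_3 + 1/10·π_4
  π_2 = 2/5·π_0 + 1/5·π_1 + 1/5·π_2 + 1/5·π_3 + 2/5·π_4
  π_3 = 1/10·π_0 + 1/10·π_1 + 3/10·π_2 + 1/10·π_3 + 1/5·π_4
  normalize: π_0 + π_1 + π_2 + π_3 + π_4 = 1
Solving the linear system gives exactly π = [123/781, 174/781, 19/71, 134/781, 141/781].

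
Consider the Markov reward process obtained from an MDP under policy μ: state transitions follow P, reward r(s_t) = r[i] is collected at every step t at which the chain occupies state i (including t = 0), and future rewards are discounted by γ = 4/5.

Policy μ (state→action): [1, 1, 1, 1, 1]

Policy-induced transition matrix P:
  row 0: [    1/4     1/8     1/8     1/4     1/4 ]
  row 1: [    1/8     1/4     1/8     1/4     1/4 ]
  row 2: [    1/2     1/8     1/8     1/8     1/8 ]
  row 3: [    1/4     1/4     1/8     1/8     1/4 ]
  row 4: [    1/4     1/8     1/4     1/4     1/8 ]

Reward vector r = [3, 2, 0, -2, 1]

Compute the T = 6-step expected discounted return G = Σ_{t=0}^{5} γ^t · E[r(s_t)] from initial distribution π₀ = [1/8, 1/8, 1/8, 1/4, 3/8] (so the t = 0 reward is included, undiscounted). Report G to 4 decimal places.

t=0: π = [0.1250, 0.1250, 0.1250, 0.2500, 0.3750], E[r] = 0.5000, γ^t·E[r] = 0.500000, running G = 0.500000
t=1: π = [0.2656, 0.1719, 0.1719, 0.2031, 0.1875], E[r] = 0.9219, γ^t·E[r] = 0.737500, running G = 1.237500
t=2: π = [0.2715, 0.1719, 0.1484, 0.2031, 0.2051], E[r] = 0.9570, γ^t·E[r] = 0.612500, running G = 1.850000
t=3: π = [0.2656, 0.1719, 0.1506, 0.2061, 0.2058], E[r] = 0.9343, γ^t·E[r] = 0.478375, running G = 2.328375
t=4: π = [0.2662, 0.1722, 0.1507, 0.2054, 0.2054], E[r] = 0.9376, γ^t·E[r] = 0.384050, running G = 2.712425
t=5: π = [0.2662, 0.1722, 0.1507, 0.2055, 0.2055], E[r] = 0.9374, γ^t·E[r] = 0.307161, running G = 3.019586

G = 3.0196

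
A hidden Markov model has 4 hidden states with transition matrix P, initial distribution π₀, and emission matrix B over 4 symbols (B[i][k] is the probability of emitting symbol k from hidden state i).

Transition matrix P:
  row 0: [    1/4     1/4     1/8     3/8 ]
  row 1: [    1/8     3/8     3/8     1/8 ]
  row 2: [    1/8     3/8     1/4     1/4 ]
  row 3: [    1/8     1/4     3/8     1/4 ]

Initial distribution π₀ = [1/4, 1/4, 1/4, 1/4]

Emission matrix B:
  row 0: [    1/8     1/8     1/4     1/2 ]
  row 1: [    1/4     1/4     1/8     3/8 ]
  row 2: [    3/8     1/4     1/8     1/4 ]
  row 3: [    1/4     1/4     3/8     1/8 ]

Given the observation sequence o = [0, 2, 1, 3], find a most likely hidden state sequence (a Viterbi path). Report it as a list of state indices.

t=0: δ = [3.125e-02, 6.250e-02, 9.375e-02, 6.250e-02]  (obs o_0=0)
t=1: δ = [2.930e-03, 4.395e-03, 2.930e-03, 8.789e-03]  ψ = [2, 2, 1, 2]  (obs o_1=2)
t=2: δ = [1.373e-04, 5.493e-04, 8.240e-04, 5.493e-04]  ψ = [3, 3, 3, 3]  (obs o_2=1)
t=3: δ = [5.150e-05, 1.159e-04, 5.150e-05, 2.575e-05]  ψ = [2, 2, 1, 2]  (obs o_3=3)
backtrack: best end state = 1; path = [2, 3, 2, 1]

path = [2, 3, 2, 1]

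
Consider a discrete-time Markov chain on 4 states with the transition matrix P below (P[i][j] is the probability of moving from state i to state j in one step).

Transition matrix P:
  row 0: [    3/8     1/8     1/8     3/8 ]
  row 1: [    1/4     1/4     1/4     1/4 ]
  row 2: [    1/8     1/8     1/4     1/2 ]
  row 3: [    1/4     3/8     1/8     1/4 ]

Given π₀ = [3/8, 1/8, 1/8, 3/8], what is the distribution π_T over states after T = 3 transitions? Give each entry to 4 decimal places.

t=0: π = [0.3750, 0.1250, 0.1250, 0.3750]
t=1: π = [0.2813, 0.2344, 0.1563, 0.3281]
t=2: π = [0.2656, 0.2363, 0.1738, 0.3242]
t=3: π = [0.2615, 0.2356, 0.1763, 0.3267]

π = [0.2615, 0.2356, 0.1763, 0.3267]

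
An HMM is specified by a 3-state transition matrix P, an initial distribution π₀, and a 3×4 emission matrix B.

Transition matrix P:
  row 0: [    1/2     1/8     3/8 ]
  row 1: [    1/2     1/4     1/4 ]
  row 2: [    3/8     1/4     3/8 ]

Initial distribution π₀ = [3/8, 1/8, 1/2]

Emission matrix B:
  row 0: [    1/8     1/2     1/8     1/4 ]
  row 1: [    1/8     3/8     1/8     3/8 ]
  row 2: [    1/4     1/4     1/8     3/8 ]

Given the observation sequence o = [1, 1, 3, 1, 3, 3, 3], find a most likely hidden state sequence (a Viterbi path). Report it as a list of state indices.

t=0: δ = [1.875e-01, 4.688e-02, 1.250e-01]  (obs o_0=1)
t=1: δ = [4.688e-02, 1.172e-02, 1.758e-02]  ψ = [0, 2, 0]  (obs o_1=1)
t=2: δ = [5.859e-03, 2.197e-03, 6.592e-03]  ψ = [0, 0, 0]  (obs o_2=3)
t=3: δ = [1.465e-03, 6.180e-04, 6.180e-04]  ψ = [0, 2, 2]  (obs o_3=1)
t=4: δ = [1.831e-04, 6.866e-05, 2.060e-04]  ψ = [0, 0, 0]  (obs o_4=3)
t=5: δ = [2.289e-05, 1.931e-05, 2.897e-05]  ψ = [0, 2, 2]  (obs o_5=3)
t=6: δ = [2.861e-06, 2.716e-06, 4.074e-06]  ψ = [0, 2, 2]  (obs o_6=3)
backtrack: best end state = 2; path = [0, 0, 0, 0, 2, 2, 2]

path = [0, 0, 0, 0, 2, 2, 2]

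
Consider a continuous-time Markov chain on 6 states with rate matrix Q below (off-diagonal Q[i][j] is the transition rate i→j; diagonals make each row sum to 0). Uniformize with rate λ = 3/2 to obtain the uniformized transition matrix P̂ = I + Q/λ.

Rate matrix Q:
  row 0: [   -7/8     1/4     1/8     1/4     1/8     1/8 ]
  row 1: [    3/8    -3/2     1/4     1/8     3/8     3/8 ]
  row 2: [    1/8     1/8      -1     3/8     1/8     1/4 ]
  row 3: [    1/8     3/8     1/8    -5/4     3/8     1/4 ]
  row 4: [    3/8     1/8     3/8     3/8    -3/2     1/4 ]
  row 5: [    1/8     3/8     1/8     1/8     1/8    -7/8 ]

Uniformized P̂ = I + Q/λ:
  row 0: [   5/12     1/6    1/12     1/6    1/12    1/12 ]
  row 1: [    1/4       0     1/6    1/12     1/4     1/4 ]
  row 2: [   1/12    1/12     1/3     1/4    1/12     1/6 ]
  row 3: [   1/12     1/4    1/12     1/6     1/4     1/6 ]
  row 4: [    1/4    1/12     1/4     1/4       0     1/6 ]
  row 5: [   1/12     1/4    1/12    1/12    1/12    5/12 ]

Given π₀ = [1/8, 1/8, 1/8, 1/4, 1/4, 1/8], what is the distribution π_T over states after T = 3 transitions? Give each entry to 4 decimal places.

t=0: π = [0.1250, 0.1250, 0.1250, 0.2500, 0.2500, 0.1250]
t=1: π = [0.1875, 0.1458, 0.1667, 0.1771, 0.1250, 0.1979]
t=2: π = [0.1910, 0.1493, 0.1580, 0.1623, 0.1267, 0.2127]
t=3: π = [0.1930, 0.1493, 0.1564, 0.1602, 0.1247, 0.2164]

π = [0.1930, 0.1493, 0.1564, 0.1602, 0.1247, 0.2164]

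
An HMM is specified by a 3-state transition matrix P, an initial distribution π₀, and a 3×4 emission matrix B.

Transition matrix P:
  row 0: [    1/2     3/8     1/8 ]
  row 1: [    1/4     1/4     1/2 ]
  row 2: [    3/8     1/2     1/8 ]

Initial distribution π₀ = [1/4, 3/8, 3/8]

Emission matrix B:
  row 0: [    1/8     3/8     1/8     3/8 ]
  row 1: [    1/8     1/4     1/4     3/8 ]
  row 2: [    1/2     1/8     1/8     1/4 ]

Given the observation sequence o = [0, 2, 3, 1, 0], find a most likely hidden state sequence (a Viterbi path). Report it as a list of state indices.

path = [2, 1, 2, 1, 2]

t=0: δ = [3.125e-02, 4.688e-02, 1.875e-01]  (obs o_0=0)
t=1: δ = [8.789e-03, 2.344e-02, 2.930e-03]  ψ = [2, 2, 1]  (obs o_1=2)
t=2: δ = [2.197e-03, 2.197e-03, 2.930e-03]  ψ = [1, 1, 1]  (obs o_2=3)
t=3: δ = [4.120e-04, 3.662e-04, 1.373e-04]  ψ = [0, 2, 1]  (obs o_3=1)
t=4: δ = [2.575e-05, 1.931e-05, 9.155e-05]  ψ = [0, 0, 1]  (obs o_4=0)
backtrack: best end state = 2; path = [2, 1, 2, 1, 2]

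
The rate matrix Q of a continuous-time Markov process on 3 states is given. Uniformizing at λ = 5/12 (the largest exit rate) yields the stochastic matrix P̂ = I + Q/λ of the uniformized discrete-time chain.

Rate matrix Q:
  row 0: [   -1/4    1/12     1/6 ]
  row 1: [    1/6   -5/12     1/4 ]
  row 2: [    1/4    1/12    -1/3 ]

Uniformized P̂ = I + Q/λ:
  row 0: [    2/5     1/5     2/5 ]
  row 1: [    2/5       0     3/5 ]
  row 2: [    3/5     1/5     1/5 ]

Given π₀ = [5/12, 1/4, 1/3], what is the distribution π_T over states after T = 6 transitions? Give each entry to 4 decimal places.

π = [0.4723, 0.1667, 0.3611]

t=0: π = [0.4167, 0.2500, 0.3333]
t=1: π = [0.4667, 0.1500, 0.3833]
t=2: π = [0.4767, 0.1700, 0.3533]
t=3: π = [0.4707, 0.1660, 0.3633]
t=4: π = [0.4727, 0.1668, 0.3605]
t=5: π = [0.4721, 0.1666, 0.3613]
t=6: π = [0.4723, 0.1667, 0.3611]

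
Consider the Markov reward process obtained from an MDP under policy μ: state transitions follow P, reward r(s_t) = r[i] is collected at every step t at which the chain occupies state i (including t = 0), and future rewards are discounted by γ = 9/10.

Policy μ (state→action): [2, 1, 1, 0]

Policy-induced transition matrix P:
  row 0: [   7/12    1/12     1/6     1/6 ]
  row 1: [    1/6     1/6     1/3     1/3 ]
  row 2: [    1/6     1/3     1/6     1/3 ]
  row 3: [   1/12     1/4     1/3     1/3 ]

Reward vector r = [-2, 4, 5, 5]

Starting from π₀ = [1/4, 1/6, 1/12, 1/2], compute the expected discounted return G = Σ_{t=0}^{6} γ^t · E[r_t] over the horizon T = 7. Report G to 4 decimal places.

G = 16.2269

t=0: π = [0.2500, 0.1667, 0.0833, 0.5000], E[r] = 3.0833, γ^t·E[r] = 3.083333, running G = 3.083333
t=1: π = [0.2292, 0.2014, 0.2778, 0.2917], E[r] = 3.1944, γ^t·E[r] = 2.875000, running G = 5.958333
t=2: π = [0.2378, 0.2182, 0.2488, 0.2951], E[r] = 3.1169, γ^t·E[r] = 2.524688, running G = 8.483021
t=3: π = [0.2412, 0.2129, 0.2522, 0.2937], E[r] = 3.0989, γ^t·E[r] = 2.259070, running G = 10.742091
t=4: π = [0.2427, 0.2131, 0.2511, 0.2931], E[r] = 3.0881, γ^t·E[r] = 2.026134, running G = 12.768225
t=5: π = [0.2434, 0.2127, 0.2510, 0.2929], E[r] = 3.0838, γ^t·E[r] = 1.820945, running G = 14.589170
t=6: π = [0.2437, 0.2126, 0.2509, 0.2928], E[r] = 3.0818, γ^t·E[r] = 1.637775, running G = 16.226945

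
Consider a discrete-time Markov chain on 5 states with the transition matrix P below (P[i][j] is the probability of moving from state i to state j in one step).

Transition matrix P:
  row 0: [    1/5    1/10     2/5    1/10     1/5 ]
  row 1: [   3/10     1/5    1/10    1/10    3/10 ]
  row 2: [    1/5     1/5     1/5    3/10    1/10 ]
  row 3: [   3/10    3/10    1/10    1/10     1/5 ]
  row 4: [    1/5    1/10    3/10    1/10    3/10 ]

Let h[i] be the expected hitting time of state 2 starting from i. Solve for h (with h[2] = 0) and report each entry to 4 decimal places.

First-step conditioning: h[2] = 0; for i ≠ 2, h[i] = 1 + Σ_k P[i][k]·h[k].
  h[0] = 1 + 1/5·h[0] + 1/10·h[1] + 1/10·h[3] + 1/5·h[4]
  h[1] = 1 + 3/10·h[0] + 1/5·h[1] + 1/10·h[3] + 3/10·h[4]
  h[3] = 1 + 3/10·h[0] + 3/10·h[1] + 1/10·h[3] + 1/5·h[4]
  h[4] = 1 + 1/5·h[0] + 1/10·h[1] + 1/10·h[3] + 3/10·h[4]
Solving the 4×4 linear system over states ≠ 2 gives exactly h = [2700/827, 10900/2481, 0, 11090/2481, 3000/827] (h[2] = 0 is the target).

h = [3.2648, 4.3934, 0.0000, 4.4700, 3.6276]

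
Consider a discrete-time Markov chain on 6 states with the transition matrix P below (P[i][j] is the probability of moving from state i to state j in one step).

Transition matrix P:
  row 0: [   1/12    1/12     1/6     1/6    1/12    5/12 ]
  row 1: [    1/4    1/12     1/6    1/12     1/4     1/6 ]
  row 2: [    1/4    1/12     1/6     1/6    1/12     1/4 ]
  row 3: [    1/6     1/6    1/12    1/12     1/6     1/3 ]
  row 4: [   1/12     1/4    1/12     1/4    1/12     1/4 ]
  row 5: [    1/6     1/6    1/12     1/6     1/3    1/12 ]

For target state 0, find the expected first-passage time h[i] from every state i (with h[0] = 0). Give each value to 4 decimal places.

h = [0.0000, 5.3251, 5.2620, 5.7878, 6.1933, 5.8419]

First-step conditioning: h[0] = 0; for i ≠ 0, h[i] = 1 + Σ_k P[i][k]·h[k].
  h[1] = 1 + 1/12·h[1] + 1/6·h[2] + 1/12·h[3] + 1/4·h[4] + 1/6·h[5]
  h[2] = 1 + 1/12·h[1] + 1/6·h[2] + 1/6·h[3] + 1/12·h[4] + 1/4·h[5]
  h[3] = 1 + 1/6·h[1] + 1/12·h[2] + 1/12·h[3] + 1/6·h[4] + 1/3·h[5]
  h[4] = 1 + 1/4·h[1] + 1/12·h[2] + 1/4·h[3] + 1/12·h[4] + 1/4·h[5]
  h[5] = 1 + 1/6·h[1] + 1/12·h[2] + 1/6·h[3] + 1/3·h[4] + 1/12·h[5]
Solving the 5×5 linear system over states ≠ 0 gives exactly h = [0, 39006/7325, 38544/7325, 42396/7325, 45366/7325, 42792/7325] (h[0] = 0 is the target).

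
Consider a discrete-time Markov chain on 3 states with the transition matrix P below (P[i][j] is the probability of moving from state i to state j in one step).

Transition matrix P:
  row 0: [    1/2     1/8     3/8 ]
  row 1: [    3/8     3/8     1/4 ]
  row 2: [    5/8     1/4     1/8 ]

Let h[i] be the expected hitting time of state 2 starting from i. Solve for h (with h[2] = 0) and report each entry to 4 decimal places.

First-step conditioning: h[2] = 0; for i ≠ 2, h[i] = 1 + Σ_k P[i][k]·h[k].
  h[0] = 1 + 1/2·h[0] + 1/8·h[1]
  h[1] = 1 + 3/8·h[0] + 3/8·h[1]
Solving the 2×2 linear system over states ≠ 2 gives exactly h = [48/17, 56/17, 0] (h[2] = 0 is the target).

h = [2.8235, 3.2941, 0.0000]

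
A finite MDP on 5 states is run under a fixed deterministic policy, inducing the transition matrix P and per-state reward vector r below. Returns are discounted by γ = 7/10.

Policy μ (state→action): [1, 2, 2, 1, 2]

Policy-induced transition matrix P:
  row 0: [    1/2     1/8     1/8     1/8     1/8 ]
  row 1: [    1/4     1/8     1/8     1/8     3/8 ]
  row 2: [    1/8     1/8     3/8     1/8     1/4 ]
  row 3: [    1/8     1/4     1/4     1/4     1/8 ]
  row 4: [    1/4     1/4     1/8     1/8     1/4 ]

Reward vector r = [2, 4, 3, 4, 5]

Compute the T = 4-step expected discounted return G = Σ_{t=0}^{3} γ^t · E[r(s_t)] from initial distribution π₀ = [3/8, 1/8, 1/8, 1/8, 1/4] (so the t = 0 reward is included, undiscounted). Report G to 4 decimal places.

t=0: π = [0.3750, 0.1250, 0.1250, 0.1250, 0.2500], E[r] = 3.3750, γ^t·E[r] = 3.375000, running G = 3.375000
t=1: π = [0.3125, 0.1719, 0.1719, 0.1406, 0.2031], E[r] = 3.4063, γ^t·E[r] = 2.384375, running G = 5.759375
t=2: π = [0.2891, 0.1680, 0.1855, 0.1426, 0.2148], E[r] = 3.4512, γ^t·E[r] = 1.691074, running G = 7.450449
t=3: π = [0.2813, 0.1697, 0.1892, 0.1428, 0.2170], E[r] = 3.4653, γ^t·E[r] = 1.188609, running G = 8.639058

G = 8.6391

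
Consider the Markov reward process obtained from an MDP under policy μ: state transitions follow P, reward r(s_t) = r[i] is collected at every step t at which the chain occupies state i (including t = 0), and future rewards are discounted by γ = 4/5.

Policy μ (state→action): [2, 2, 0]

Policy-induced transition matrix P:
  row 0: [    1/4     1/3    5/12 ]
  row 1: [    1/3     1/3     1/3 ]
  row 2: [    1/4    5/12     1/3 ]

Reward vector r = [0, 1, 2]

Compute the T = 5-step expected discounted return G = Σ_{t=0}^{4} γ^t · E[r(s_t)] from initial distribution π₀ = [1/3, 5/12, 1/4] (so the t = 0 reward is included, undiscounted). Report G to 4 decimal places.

t=0: π = [0.3333, 0.4167, 0.2500], E[r] = 0.9167, γ^t·E[r] = 0.916667, running G = 0.916667
t=1: π = [0.2847, 0.3542, 0.3611], E[r] = 1.0764, γ^t·E[r] = 0.861111, running G = 1.777778
t=2: π = [0.2795, 0.3634, 0.3571], E[r] = 1.0775, γ^t·E[r] = 0.689630, running G = 2.467407
t=3: π = [0.2803, 0.3631, 0.3566], E[r] = 1.0763, γ^t·E[r] = 0.551086, running G = 3.018494
t=4: π = [0.2803, 0.3631, 0.3567], E[r] = 1.0764, γ^t·E[r] = 0.440907, running G = 3.459401

G = 3.4594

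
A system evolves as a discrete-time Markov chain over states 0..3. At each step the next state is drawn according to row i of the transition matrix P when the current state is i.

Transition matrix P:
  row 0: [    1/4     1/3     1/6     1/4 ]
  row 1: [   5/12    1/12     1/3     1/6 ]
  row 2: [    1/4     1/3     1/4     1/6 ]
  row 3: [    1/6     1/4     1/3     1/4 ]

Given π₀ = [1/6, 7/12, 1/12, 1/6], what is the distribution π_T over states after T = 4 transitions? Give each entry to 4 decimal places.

π = [0.2740, 0.2543, 0.2646, 0.2070]

t=0: π = [0.1667, 0.5833, 0.0833, 0.1667]
t=1: π = [0.3333, 0.1736, 0.2986, 0.1944]
t=2: π = [0.2627, 0.2737, 0.2529, 0.2106]
t=3: π = [0.2781, 0.2473, 0.2685, 0.2061]
t=4: π = [0.2740, 0.2543, 0.2646, 0.2070]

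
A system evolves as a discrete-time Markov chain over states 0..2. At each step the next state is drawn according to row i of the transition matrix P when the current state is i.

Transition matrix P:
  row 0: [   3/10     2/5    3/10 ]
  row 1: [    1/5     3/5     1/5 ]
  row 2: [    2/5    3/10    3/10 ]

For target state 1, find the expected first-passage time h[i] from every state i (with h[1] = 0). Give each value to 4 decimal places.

First-step conditioning: h[1] = 0; for i ≠ 1, h[i] = 1 + Σ_k P[i][k]·h[k].
  h[0] = 1 + 3/10·h[0] + 3/10·h[2]
  h[2] = 1 + 2/5·h[0] + 3/10·h[2]
Solving the 2×2 linear system over states ≠ 1 gives exactly h = [100/37, 0, 110/37] (h[1] = 0 is the target).

h = [2.7027, 0.0000, 2.9730]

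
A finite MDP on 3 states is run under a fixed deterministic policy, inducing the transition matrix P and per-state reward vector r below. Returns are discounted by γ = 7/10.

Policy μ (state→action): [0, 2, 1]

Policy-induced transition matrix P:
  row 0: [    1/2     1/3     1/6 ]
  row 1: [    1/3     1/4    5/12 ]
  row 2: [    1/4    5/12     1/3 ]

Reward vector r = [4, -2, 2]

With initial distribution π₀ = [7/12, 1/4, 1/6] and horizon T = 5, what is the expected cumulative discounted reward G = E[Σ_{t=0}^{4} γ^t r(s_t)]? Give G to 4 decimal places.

G = 4.7771

t=0: π = [0.5833, 0.2500, 0.1667], E[r] = 2.1667, γ^t·E[r] = 2.166667, running G = 2.166667
t=1: π = [0.4167, 0.3264, 0.2569], E[r] = 1.5278, γ^t·E[r] = 1.069444, running G = 3.236111
t=2: π = [0.3814, 0.3275, 0.2911], E[r] = 1.4525, γ^t·E[r] = 0.711748, running G = 3.947859
t=3: π = [0.3726, 0.3303, 0.2971], E[r] = 1.4241, γ^t·E[r] = 0.488464, running G = 4.436323
t=4: π = [0.3707, 0.3306, 0.2988], E[r] = 1.4191, γ^t·E[r] = 0.340728, running G = 4.777051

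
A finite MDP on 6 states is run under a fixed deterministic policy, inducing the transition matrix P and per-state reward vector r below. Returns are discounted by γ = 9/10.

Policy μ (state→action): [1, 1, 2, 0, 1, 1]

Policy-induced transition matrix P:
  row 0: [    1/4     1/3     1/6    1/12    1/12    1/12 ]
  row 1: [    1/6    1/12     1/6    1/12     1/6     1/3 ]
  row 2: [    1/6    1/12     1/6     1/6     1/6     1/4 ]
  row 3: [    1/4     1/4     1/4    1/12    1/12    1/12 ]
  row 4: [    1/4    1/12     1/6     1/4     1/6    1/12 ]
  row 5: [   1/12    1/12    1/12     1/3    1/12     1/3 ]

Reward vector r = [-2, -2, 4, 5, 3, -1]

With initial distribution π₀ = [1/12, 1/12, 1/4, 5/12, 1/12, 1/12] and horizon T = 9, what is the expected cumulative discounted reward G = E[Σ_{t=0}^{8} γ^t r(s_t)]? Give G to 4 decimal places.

G = 7.7422

t=0: π = [0.0833, 0.0833, 0.2500, 0.4167, 0.0833, 0.0833], E[r] = 2.9167, γ^t·E[r] = 2.916667, running G = 2.916667
t=1: π = [0.2083, 0.1736, 0.1944, 0.1389, 0.1181, 0.1667], E[r] = 0.8958, γ^t·E[r] = 0.806250, running G = 3.722917
t=2: π = [0.1916, 0.1586, 0.1644, 0.1609, 0.1238, 0.2008], E[r] = 0.9323, γ^t·E[r] = 0.755156, running G = 4.478073
t=3: π = [0.1896, 0.1580, 0.1633, 0.1679, 0.1206, 0.2006], E[r] = 0.9585, γ^t·E[r] = 0.698766, running G = 5.176839
t=4: π = [0.1898, 0.1587, 0.1639, 0.1672, 0.1202, 0.2002], E[r] = 0.9549, γ^t·E[r] = 0.626532, running G = 5.803370
t=5: π = [0.1897, 0.1586, 0.1639, 0.1671, 0.1202, 0.2004], E[r] = 0.9546, γ^t·E[r] = 0.563663, running G = 6.367033
t=6: π = [0.1897, 0.1586, 0.1639, 0.1671, 0.1202, 0.2004], E[r] = 0.9548, γ^t·E[r] = 0.507431, running G = 6.874464
t=7: π = [0.1897, 0.1586, 0.1639, 0.1671, 0.1202, 0.2004], E[r] = 0.9548, γ^t·E[r] = 0.456693, running G = 7.331157
t=8: π = [0.1897, 0.1586, 0.1639, 0.1671, 0.1202, 0.2004], E[r] = 0.9548, γ^t·E[r] = 0.411020, running G = 7.742177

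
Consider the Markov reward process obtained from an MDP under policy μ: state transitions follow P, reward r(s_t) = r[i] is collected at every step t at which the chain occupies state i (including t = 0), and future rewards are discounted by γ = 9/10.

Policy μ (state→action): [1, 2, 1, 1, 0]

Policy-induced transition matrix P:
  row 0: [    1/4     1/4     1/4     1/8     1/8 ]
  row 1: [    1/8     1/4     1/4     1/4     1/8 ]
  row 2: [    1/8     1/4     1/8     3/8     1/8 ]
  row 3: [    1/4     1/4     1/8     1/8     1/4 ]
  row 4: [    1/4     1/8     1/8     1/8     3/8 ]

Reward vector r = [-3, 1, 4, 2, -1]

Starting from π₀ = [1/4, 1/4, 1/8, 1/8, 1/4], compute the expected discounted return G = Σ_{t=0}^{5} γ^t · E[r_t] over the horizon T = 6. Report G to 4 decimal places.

t=0: π = [0.2500, 0.2500, 0.1250, 0.1250, 0.2500], E[r] = 0.0000, γ^t·E[r] = 0.000000, running G = 0.000000
t=1: π = [0.2031, 0.2188, 0.1875, 0.1875, 0.2031], E[r] = 0.5313, γ^t·E[r] = 0.478125, running G = 0.478125
t=2: π = [0.1992, 0.2246, 0.1777, 0.1992, 0.1992], E[r] = 0.5371, γ^t·E[r] = 0.435059, running G = 0.913184
t=3: π = [0.1997, 0.2251, 0.1780, 0.1975, 0.1997], E[r] = 0.5332, γ^t·E[r] = 0.388705, running G = 1.301889
t=4: π = [0.1996, 0.2250, 0.1781, 0.1976, 0.1996], E[r] = 0.5342, γ^t·E[r] = 0.350515, running G = 1.652404
t=5: π = [0.1996, 0.2250, 0.1781, 0.1977, 0.1996], E[r] = 0.5343, γ^t·E[r] = 0.315471, running G = 1.967875

G = 1.9679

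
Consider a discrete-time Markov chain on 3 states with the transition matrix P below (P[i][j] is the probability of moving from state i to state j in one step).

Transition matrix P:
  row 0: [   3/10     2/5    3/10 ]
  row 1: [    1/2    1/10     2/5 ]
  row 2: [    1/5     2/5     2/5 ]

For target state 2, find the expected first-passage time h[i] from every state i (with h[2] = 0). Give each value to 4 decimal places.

h = [3.0233, 2.7907, 0.0000]

First-step conditioning: h[2] = 0; for i ≠ 2, h[i] = 1 + Σ_k P[i][k]·h[k].
  h[0] = 1 + 3/10·h[0] + 2/5·h[1]
  h[1] = 1 + 1/2·h[0] + 1/10·h[1]
Solving the 2×2 linear system over states ≠ 2 gives exactly h = [130/43, 120/43, 0] (h[2] = 0 is the target).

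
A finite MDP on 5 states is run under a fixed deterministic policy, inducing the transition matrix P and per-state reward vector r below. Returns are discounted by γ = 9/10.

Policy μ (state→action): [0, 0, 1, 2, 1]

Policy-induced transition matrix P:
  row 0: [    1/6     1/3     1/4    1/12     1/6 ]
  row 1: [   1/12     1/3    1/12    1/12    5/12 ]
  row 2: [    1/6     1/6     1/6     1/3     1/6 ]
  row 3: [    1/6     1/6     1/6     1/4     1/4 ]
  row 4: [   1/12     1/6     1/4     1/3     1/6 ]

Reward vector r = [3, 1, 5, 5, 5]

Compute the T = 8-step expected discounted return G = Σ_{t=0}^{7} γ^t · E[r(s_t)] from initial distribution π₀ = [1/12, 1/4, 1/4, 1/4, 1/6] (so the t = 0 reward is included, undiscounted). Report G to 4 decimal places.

t=0: π = [0.0833, 0.2500, 0.2500, 0.2500, 0.1667], E[r] = 3.8333, γ^t·E[r] = 3.833333, running G = 3.833333
t=1: π = [0.1319, 0.2222, 0.1667, 0.2292, 0.2500], E[r] = 3.8472, γ^t·E[r] = 3.462500, running G = 7.295833
t=2: π = [0.1273, 0.2257, 0.1800, 0.2257, 0.2413], E[r] = 3.8426, γ^t·E[r] = 3.112500, running G = 10.408333
t=3: π = [0.1277, 0.2255, 0.1786, 0.2263, 0.2419], E[r] = 3.8425, γ^t·E[r] = 2.801180, running G = 13.209513
t=4: π = [0.1277, 0.2255, 0.1787, 0.2262, 0.2419], E[r] = 3.8424, γ^t·E[r] = 2.520998, running G = 15.730511
t=5: π = [0.1277, 0.2255, 0.1787, 0.2262, 0.2419], E[r] = 3.8424, γ^t·E[r] = 2.268899, running G = 17.999411
t=6: π = [0.1277, 0.2255, 0.1787, 0.2262, 0.2419], E[r] = 3.8424, γ^t·E[r] = 2.042010, running G = 20.041421
t=7: π = [0.1277, 0.2255, 0.1787, 0.2262, 0.2419], E[r] = 3.8424, γ^t·E[r] = 1.837810, running G = 21.879231

G = 21.8792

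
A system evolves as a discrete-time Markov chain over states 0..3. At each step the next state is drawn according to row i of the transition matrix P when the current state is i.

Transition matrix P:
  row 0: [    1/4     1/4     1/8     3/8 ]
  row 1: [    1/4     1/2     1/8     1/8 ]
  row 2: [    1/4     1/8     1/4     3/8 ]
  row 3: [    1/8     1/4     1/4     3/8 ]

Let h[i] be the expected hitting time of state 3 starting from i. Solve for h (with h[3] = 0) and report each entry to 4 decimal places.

h = [3.3600, 4.4800, 3.2000, 0.0000]

First-step conditioning: h[3] = 0; for i ≠ 3, h[i] = 1 + Σ_k P[i][k]·h[k].
  h[0] = 1 + 1/4·h[0] + 1/4·h[1] + 1/8·h[2]
  h[1] = 1 + 1/4·h[0] + 1/2·h[1] + 1/8·h[2]
  h[2] = 1 + 1/4·h[0] + 1/8·h[1] + 1/4·h[2]
Solving the 3×3 linear system over states ≠ 3 gives exactly h = [84/25, 112/25, 16/5, 0] (h[3] = 0 is the target).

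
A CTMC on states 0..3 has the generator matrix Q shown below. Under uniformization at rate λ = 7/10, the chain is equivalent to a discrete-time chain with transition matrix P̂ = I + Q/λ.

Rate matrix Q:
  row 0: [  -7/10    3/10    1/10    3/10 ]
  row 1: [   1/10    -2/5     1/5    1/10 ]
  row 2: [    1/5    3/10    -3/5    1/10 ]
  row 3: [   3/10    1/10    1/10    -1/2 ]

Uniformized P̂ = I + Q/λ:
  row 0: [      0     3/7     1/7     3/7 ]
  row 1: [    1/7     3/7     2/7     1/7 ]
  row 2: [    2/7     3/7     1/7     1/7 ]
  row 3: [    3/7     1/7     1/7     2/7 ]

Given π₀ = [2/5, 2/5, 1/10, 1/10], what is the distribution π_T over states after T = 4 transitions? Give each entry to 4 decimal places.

π = [0.2103, 0.3600, 0.1952, 0.2345]

t=0: π = [0.4000, 0.4000, 0.1000, 0.1000]
t=1: π = [0.1286, 0.4000, 0.2000, 0.2714]
t=2: π = [0.2306, 0.3510, 0.2000, 0.2184]
t=3: π = [0.2009, 0.3662, 0.1930, 0.2399]
t=4: π = [0.2103, 0.3600, 0.1952, 0.2345]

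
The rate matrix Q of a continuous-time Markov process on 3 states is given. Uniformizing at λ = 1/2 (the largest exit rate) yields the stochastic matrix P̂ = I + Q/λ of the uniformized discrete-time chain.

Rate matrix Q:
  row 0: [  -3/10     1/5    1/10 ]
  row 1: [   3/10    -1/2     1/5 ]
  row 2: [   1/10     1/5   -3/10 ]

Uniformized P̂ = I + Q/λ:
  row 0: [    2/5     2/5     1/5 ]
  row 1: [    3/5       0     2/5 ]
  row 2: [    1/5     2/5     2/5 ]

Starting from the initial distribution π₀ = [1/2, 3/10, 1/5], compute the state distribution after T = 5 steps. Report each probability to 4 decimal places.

t=0: π = [0.5000, 0.3000, 0.2000]
t=1: π = [0.4200, 0.2800, 0.3000]
t=2: π = [0.3960, 0.2880, 0.3160]
t=3: π = [0.3944, 0.2848, 0.3208]
t=4: π = [0.3928, 0.2861, 0.3211]
t=5: π = [0.3930, 0.2856, 0.3214]

π = [0.3930, 0.2856, 0.3214]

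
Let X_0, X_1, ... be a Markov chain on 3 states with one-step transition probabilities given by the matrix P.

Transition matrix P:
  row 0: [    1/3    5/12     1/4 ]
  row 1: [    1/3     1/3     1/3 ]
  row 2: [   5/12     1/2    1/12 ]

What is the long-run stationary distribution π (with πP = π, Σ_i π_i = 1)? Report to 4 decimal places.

π = [0.3536, 0.4033, 0.2431]

Balance equations π_j = Σ_i π_i·P[i][j]:
  π_0 = 1/3·π_0 + 1/3·π_1 + 5/12·π_2
  π_1 = 5/12·π_0 + 1/3·π_1 + 1/2·π_2
  normalize: π_0 + π_1 + π_2 = 1
Solving the linear system gives exactly π = [64/181, 73/181, 44/181].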